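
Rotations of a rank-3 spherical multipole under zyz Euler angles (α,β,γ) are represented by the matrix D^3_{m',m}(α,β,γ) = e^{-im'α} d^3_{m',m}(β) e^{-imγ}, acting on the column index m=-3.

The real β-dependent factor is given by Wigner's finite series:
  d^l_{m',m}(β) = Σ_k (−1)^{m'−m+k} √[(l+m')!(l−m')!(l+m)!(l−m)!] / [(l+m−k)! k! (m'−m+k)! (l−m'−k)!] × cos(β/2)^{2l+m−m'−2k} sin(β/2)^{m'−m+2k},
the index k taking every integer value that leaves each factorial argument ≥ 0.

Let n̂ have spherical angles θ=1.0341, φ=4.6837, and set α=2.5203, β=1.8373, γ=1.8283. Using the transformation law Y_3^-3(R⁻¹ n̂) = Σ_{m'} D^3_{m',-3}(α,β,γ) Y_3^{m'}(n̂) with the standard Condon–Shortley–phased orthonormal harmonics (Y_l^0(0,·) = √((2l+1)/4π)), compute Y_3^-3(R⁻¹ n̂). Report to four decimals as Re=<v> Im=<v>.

Re=0.1707 Im=-0.1307

Need the full column D^3_{m',-3} for m'=−3..3 at α=2.5203, β=1.8373, γ=1.8283.
cos(β/2)=0.606894, sin(β/2)=0.794783
d^3_{-3,-3}: single k=0 term ⇒ +0.049966;  D = +0.044333+0.023048i
d^3_{-2,-3}: single k=0 term ⇒ -0.160283;  D = +0.072601+0.142898i
d^3_{-1,-3}: single k=0 term ⇒ +0.331889;  D = -0.049997+0.328102i
d^3_{0,-3}: single k=0 term ⇒ -0.501878;  D = -0.350279+0.359426i
d^3_{1,-3}: single k=0 term ⇒ +0.569200;  D = -0.560308+0.100219i
d^3_{2,-3}: single k=0 term ⇒ -0.471445;  D = -0.425673-0.202639i
d^3_{3,-3}: single k=0 term ⇒ +0.252053;  D = -0.121990-0.220565i
Y_3^{m'}(θ=1.0341,φ=4.6837) and Σ D·Y over m':
  (+0.0443+0.0230i)·(+0.0228-0.2638i)  (+0.0726+0.1429i)·(-0.3853-0.0221i)  (-0.0500+0.3281i)·(-0.0024+0.0853i)  (-0.3503+0.3594i)·(-0.3230+0.0000i)  (-0.5603+0.1002i)·(+0.0024+0.0853i)  (-0.4257-0.2026i)·(-0.3853+0.0221i)  (-0.1220-0.2206i)·(-0.0228-0.2638i)
Y_3^-3(R⁻¹ n̂) = +0.170729-0.130669i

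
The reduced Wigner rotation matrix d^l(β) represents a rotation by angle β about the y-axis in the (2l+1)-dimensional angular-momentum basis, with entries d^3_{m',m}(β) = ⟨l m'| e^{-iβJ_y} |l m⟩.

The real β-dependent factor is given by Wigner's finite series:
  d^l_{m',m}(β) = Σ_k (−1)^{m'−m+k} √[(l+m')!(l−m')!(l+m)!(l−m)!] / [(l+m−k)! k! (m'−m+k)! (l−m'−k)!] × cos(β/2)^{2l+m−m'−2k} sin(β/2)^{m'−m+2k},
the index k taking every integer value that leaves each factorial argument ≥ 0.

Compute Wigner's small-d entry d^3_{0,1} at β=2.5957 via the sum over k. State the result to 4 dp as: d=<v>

d=0.5963

d^3_{0,1}(β=2.5957) via Wigner's sum:
c=cos(2.5957/2)=0.269570, s=sin(2.5957/2)=0.962981; N=√[6·6·24·2]=41.569219
k: max(0,(1)−(0))=1 … min(3+(1),3−(0))=3
  k=1: (−1)^0·41.5692/(12)·0.2696^5·0.9630^1 = +0.004749
  k=2: (−1)^1·41.5692/(4)·0.2696^3·0.9630^3 = -0.181794
  k=3: (−1)^2·41.5692/(12)·0.2696^1·0.9630^5 = +0.773304
d^3_{0,1}(2.5957) = +0.004749 -0.181794 +0.773304 = +0.596259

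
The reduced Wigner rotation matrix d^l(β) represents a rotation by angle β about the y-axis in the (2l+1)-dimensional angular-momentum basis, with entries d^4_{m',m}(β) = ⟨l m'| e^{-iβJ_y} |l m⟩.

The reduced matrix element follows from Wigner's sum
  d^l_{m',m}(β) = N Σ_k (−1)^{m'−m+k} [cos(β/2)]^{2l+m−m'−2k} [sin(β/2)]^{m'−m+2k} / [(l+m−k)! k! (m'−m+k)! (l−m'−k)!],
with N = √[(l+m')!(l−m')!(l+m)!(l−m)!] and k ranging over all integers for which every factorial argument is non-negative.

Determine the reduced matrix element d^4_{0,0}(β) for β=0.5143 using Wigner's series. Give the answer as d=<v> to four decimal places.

d^4_{0,0}(β=0.5143) via Wigner's sum:
c=cos(0.5143/2)=0.967119, s=sin(0.5143/2)=0.254325; N=√[24·24·24·24]=576.000000
k∈{0,1,2,3,4} keeps every argument non-negative
  k=0: (−1)^0·576.0000/(576)·0.9671^8·0.2543^0 = +0.765312
  k=1: (−1)^1·576.0000/(36)·0.9671^6·0.2543^2 = -0.846794
  k=2: (−1)^2·576.0000/(16)·0.9671^4·0.2543^4 = +0.131759
  k=3: (−1)^3·576.0000/(36)·0.9671^2·0.2543^6 = -0.004050
  k=4: (−1)^4·576.0000/(576)·0.9671^0·0.2543^8 = +0.000018
d^4_{0,0}(0.5143) = +0.765312 -0.846794 +0.131759 -0.004050 +0.000018 = +0.046244

d=0.0462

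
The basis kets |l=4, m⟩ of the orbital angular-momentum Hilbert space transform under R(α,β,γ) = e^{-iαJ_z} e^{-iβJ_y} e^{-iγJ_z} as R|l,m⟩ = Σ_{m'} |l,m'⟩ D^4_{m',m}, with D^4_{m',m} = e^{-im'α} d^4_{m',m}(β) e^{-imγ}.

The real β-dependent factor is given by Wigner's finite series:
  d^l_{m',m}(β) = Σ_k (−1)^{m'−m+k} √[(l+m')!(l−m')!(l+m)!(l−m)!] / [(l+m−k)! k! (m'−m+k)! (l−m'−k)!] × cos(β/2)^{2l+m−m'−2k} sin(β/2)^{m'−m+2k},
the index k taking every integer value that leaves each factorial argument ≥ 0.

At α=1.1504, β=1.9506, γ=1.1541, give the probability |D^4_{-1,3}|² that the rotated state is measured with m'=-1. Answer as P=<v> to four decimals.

D^4_{-1,3}(1.1504,1.9506,1.1541) = e^{-i·-1·1.1504}·d^4_{-1,3}(1.9506)·e^{-i·3·1.1541}. Compute d first:
c=cos(1.9506/2)=0.560920, s=sin(1.9506/2)=0.827870; N=√[6·120·5040·1]=1904.940944
The bounds max(0,m−m')=4 and min(l+m,l−m')=5 give 2 terms
  k=4: (−1)^0·1904.9409/(144)·0.5609^4·0.8279^4 = +0.615136
  k=5: (−1)^1·1904.9409/(240)·0.5609^2·0.8279^6 = -0.803980
d^4_{-1,3}(1.9506) = +0.615136 -0.803980 = -0.188844
|D^4_{-1,3}|² = |d^4_{-1,3}(β)|² = (-0.188844)² = 0.035662 (the z-rotation phases have unit modulus)

P=0.0357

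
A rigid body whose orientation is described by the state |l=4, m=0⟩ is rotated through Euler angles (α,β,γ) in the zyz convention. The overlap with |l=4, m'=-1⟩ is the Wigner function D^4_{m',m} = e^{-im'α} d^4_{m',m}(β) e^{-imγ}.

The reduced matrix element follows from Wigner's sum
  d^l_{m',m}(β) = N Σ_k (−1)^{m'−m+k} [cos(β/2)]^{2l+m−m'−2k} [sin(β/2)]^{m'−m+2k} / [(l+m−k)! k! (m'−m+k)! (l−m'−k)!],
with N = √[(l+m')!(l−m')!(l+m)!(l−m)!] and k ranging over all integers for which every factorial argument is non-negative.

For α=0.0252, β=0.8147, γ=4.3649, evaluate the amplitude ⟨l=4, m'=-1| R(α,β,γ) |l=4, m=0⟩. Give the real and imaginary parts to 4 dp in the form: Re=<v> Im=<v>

Re=0.0823 Im=0.0021

First d^4_{-1,0}(β=0.8147), then the phase factors e^{-i(-1)α} and e^{-i(0)γ}:
c=cos(0.8147/2)=0.918174, s=sin(0.8147/2)=0.396178; N=√[6·120·24·24]=643.987578
k∈{1,2,3,4} keeps every argument non-negative
  k=1: (−1)^0·643.9876/(144)·0.9182^7·0.3962^1 = +0.974719
  k=2: (−1)^1·643.9876/(24)·0.9182^5·0.3962^3 = -1.088831
  k=3: (−1)^2·643.9876/(24)·0.9182^3·0.3962^5 = +0.202717
  k=4: (−1)^3·643.9876/(144)·0.9182^1·0.3962^7 = -0.006290
d^4_{-1,0}(0.8147) = +0.974719 -1.088831 +0.202717 -0.006290 = +0.082315
Attach z-rotation phases: D = e^{-i(-1)(0.0252)}·(+0.082315)·e^{-i(0)(4.3649)} = +0.082289+0.002074i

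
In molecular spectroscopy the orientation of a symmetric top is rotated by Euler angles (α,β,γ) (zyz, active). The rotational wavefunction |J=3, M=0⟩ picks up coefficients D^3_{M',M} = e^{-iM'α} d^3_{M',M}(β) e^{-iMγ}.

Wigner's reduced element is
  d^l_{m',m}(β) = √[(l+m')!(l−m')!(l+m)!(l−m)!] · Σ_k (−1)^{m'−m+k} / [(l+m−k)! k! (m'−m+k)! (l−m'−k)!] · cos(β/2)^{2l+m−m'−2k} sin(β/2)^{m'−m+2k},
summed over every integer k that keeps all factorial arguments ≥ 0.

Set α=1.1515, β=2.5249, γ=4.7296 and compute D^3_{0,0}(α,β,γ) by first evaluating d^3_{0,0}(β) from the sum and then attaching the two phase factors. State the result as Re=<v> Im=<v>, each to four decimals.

Re=-0.1336 Im=0.0000

First d^3_{0,0}(β=2.5249), then the phase factors e^{-i(0)α} and e^{-i(0)γ}:
c=cos(2.5249/2)=0.303483, s=sin(2.5249/2)=0.952837; N=√[6·6·6·6]=36.000000
The bounds max(0,m−m')=0 and min(l+m,l−m')=3 give 4 terms
  k=0: (−1)^0·36.0000/(36)·0.3035^6·0.9528^0 = +0.000781
  k=1: (−1)^1·36.0000/(4)·0.3035^4·0.9528^2 = -0.069314
  k=2: (−1)^2·36.0000/(4)·0.3035^2·0.9528^4 = +0.683260
  k=3: (−1)^3·36.0000/(36)·0.3035^0·0.9528^6 = -0.748361
d^3_{0,0}(2.5249) = +0.000781 -0.069314 +0.683260 -0.748361 = -0.133633
D = (+1.000000+0.000000i)·(-0.133633)·(+1.000000+0.000000i) = -0.133633+0.000000i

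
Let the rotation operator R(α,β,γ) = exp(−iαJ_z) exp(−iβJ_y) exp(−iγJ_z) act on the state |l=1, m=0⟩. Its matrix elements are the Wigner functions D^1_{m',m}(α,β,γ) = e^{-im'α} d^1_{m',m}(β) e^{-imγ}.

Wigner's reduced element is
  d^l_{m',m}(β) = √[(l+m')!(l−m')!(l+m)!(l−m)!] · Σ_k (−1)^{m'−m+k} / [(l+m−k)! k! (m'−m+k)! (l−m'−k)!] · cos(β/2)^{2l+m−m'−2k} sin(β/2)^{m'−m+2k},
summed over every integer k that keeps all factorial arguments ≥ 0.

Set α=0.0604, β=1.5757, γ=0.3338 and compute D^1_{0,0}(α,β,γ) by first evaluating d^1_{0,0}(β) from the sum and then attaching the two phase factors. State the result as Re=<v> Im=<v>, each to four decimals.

Split into d^1_{0,0}(β=1.5757) × two z-phases.
Half-angle: c=0.705371, s=0.708838. N=√(1·1·1·1)=1.000000
k∈{0,1} keeps every argument non-negative
  k=0: (−1)^0·1.0000/(1)·0.7054^2·0.7088^0 = +0.497548
  k=1: (−1)^1·1.0000/(1)·0.7054^0·0.7088^2 = -0.502452
d^1_{0,0}(1.5757) = +0.497548 -0.502452 = -0.004904
Phases: e^{-i·(0)·0.0604}=+1.000000+0.000000i, e^{-i·(0)·0.3338}=+1.000000+0.000000i ⇒ D=-0.004904+0.000000i

Re=-0.0049 Im=0.0000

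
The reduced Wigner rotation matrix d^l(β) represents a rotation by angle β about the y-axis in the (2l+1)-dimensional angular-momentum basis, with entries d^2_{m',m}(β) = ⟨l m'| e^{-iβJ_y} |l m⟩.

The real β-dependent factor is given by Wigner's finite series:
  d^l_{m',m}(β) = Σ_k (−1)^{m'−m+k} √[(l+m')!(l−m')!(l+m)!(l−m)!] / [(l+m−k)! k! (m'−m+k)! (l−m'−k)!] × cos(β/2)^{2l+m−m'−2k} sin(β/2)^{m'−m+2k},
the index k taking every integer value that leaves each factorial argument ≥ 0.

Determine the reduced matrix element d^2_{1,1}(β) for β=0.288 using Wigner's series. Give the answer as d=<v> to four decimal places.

d^2_{1,1}(β=0.288) via Wigner's sum:
With c≡cos(β/2)=0.989650 and s≡sin(β/2)=0.143503, N=[6·1·6·1]^{1/2}=6.000000
The bounds max(0,m−m')=0 and min(l+m,l−m')=1 give 2 terms
  k=0: (−1)^0·6.0000/(6)·0.9896^4·0.1435^0 = +0.959238
  k=1: (−1)^1·6.0000/(2)·0.9896^2·0.1435^2 = -0.060507
d^2_{1,1}(0.288) = +0.959238 -0.060507 = +0.898731

d=0.8987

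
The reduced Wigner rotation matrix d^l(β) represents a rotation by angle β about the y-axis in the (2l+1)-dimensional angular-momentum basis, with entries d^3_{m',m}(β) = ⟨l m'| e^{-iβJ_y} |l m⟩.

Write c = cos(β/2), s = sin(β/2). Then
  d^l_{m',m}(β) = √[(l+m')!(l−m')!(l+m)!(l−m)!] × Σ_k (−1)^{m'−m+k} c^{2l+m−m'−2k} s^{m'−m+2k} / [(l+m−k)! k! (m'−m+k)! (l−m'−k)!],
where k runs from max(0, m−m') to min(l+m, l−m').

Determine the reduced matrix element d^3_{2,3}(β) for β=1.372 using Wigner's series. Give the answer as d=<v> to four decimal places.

d=0.4304

d^3_{2,3}(β=1.372) via Wigner's sum:
With c≡cos(β/2)=0.773786 and s≡sin(β/2)=0.633447, N=[120·1·720·1]^{1/2}=293.938769
The bounds max(0,m−m')=1 and min(l+m,l−m')=1 give 1 term
  k=1: (−1)^0·293.9388/(120)·0.7738^5·0.6334^1 = +0.430418
d^3_{2,3}(1.372) = +0.430418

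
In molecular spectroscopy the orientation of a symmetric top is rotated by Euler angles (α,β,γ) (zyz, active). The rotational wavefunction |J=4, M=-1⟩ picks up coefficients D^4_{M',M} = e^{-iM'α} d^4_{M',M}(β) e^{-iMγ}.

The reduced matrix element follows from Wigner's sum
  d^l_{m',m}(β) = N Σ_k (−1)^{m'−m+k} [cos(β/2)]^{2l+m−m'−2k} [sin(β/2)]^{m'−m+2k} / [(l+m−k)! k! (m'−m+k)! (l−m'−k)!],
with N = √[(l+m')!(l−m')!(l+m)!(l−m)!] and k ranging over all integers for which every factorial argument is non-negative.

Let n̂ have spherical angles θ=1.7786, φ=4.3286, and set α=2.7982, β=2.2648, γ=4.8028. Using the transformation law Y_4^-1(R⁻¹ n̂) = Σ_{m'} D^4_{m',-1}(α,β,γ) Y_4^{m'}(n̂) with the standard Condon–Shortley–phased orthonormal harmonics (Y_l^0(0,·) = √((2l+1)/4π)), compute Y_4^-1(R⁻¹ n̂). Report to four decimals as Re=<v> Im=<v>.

Need the full column D^4_{m',-1} for m'=−4..4 at α=2.7982, β=2.2648, γ=4.8028.
cos(β/2)=0.424488, sin(β/2)=0.905434
d^4_{-4,-1}: single k=3 term ⇒ +0.076558;  D = -0.073413-0.021719i
d^4_{-3,-1}: k∈[2..3] ⇒ +0.038069 -0.288674 = -0.250604;  D = -0.202343-0.147851i
d^4_{-2,-1}: k∈[1..3] ⇒ +0.009540 -0.217022 +0.658255 = +0.450773;  D = -0.253175-0.372960i
d^4_{-1,-1}: k∈[0..3] ⇒ +0.001054 -0.071944 +0.654650 -0.992820 = -0.409060;  D = -0.102384-0.396040i
d^4_{0,-1}: k∈[0..3] ⇒ -0.010056 +0.274513 -1.248951 +0.947058 = -0.037436;  D = -0.003380+0.037283i
d^4_{1,-1}: k∈[0..3] ⇒ +0.047963 -0.654650 +1.489229 -0.451703 = +0.430840;  D = -0.181093+0.390932i
d^4_{2,-1}: k∈[0..2] ⇒ -0.144681 +0.987383 -0.898458 = -0.055757;  D = -0.039101+0.039748i
d^4_{3,-1}: k∈[0..1] ⇒ +0.288674 -0.788026 = -0.499353;  D = +0.449596-0.217294i
d^4_{4,-1}: single k=0 term ⇒ -0.348316;  D = -0.346331+0.037135i
Y_4^{m'}(θ=1.7786,φ=4.3286) and Σ D·Y over m':
  (-0.0734-0.0217i)·(+0.0145+0.4054i)  (-0.2023-0.1479i)·(-0.2210+0.0985i)  (-0.2532-0.3730i)·(+0.1618+0.1561i)  (-0.1024-0.3960i)·(-0.0966+0.2393i)  (-0.0034+0.0373i)·(+0.1890+0.0000i)  (-0.1811+0.3909i)·(+0.0966+0.2393i)  (-0.0391+0.0397i)·(+0.1618-0.1561i)  (+0.4496-0.2173i)·(+0.2210+0.0985i)  (-0.3463+0.0371i)·(+0.0145-0.4054i)
Y_4^-1(R⁻¹ n̂) = +0.207940+0.047796i

Re=0.2079 Im=0.0478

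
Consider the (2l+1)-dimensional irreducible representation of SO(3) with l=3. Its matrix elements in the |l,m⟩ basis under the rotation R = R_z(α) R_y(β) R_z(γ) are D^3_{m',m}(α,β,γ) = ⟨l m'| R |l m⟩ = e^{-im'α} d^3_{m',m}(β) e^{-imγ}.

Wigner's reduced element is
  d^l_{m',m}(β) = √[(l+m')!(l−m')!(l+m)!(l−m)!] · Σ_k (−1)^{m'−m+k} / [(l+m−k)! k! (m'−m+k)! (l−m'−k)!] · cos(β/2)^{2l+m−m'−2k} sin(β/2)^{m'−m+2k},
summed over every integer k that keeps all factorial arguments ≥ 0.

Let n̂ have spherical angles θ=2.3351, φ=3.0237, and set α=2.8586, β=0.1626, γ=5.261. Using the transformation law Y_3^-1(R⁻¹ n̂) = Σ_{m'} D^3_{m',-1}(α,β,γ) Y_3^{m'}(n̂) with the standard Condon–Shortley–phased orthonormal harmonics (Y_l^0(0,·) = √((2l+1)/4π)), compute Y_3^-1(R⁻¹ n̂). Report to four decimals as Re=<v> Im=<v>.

Re=0.0639 Im=-0.1495

Need the full column D^3_{m',-1} for m'=−3..3 at α=2.8586, β=0.1626, γ=5.261.
cos(β/2)=0.996697, sin(β/2)=0.081210
d^3_{-3,-1}: single k=2 term ⇒ +0.025207;  D = +0.007458+0.024078i
d^3_{-2,-1}: k∈[1..2] ⇒ +0.252597 -0.003354 = +0.249243;  D = -0.004330-0.249205i
d^3_{-1,-1}: k∈[0..2] ⇒ +0.980345 -0.052067 +0.000259 = +0.928537;  D = -0.243746+0.895973i
d^3_{0,-1}: k∈[0..2] ⇒ -0.276706 +0.005511 -0.000012 = -0.271207;  D = -0.141435+0.231407i
d^3_{1,-1}: k∈[0..2] ⇒ +0.039051 -0.000346 +0.000000 = +0.038705;  D = -0.028604+0.026075i
d^3_{2,-1}: k∈[0..1] ⇒ -0.003354 +0.000011 = -0.003343;  D = -0.003001+0.001473i
d^3_{3,-1}: single k=0 term ⇒ +0.000167;  D = -0.000165+0.000029i
Y_3^{m'}(θ=2.3351,φ=3.0237) and Σ D·Y over m':
  (+0.0075+0.0241i)·(-0.1472-0.0544i)  (-0.0043-0.2492i)·(-0.3583-0.0861i)  (-0.2437+0.8960i)·(-0.3231-0.0383i)  (-0.1414+0.2314i)·(+0.1564+0.0000i)  (-0.0286+0.0261i)·(+0.3231-0.0383i)  (-0.0030+0.0015i)·(-0.3583+0.0861i)  (-0.0002+0.0000i)·(+0.1472-0.0544i)
Y_3^-1(R⁻¹ n̂) = +0.063911-0.149494i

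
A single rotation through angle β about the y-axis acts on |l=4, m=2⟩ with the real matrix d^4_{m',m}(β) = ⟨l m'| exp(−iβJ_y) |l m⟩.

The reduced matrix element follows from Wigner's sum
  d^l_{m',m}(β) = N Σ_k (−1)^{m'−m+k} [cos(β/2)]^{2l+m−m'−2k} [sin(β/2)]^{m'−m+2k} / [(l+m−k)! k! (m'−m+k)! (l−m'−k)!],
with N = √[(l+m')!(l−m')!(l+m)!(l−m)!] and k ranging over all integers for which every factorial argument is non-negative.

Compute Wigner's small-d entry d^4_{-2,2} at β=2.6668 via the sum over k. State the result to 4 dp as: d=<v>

d=0.2779

d^4_{-2,2}(β=2.6668) via Wigner's sum:
c=cos(2.6668/2)=0.235173, s=sin(2.6668/2)=0.971954; N=√[2·720·720·2]=1440.000000
k∈{4,5,6} keeps every argument non-negative
  k=4: (−1)^0·1440.0000/(96)·0.2352^4·0.9720^4 = +0.040947
  k=5: (−1)^1·1440.0000/(120)·0.2352^2·0.9720^6 = -0.559537
  k=6: (−1)^2·1440.0000/(1440)·0.2352^0·0.9720^8 = +0.796460
d^4_{-2,2}(2.6668) = +0.040947 -0.559537 +0.796460 = +0.277871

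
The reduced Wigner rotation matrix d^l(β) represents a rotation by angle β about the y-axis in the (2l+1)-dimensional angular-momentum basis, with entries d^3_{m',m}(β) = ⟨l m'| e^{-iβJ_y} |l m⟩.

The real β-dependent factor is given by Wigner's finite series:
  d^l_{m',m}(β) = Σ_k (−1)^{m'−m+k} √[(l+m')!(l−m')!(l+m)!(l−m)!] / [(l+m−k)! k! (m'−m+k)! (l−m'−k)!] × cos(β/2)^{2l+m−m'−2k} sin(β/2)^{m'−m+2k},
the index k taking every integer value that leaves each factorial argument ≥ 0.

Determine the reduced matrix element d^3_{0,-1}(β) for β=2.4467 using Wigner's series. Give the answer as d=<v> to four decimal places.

d^3_{0,-1}(β=2.4467) via Wigner's sum:
With c≡cos(β/2)=0.340498 and s≡sin(β/2)=0.940245, N=[6·6·2·24]^{1/2}=41.569219
k: max(0,(-1)−(0))=0 … min(3+(-1),3−(0))=2
  k=0: (−1)^1·41.5692/(12)·0.3405^5·0.9402^1 = -0.014907
  k=1: (−1)^2·41.5692/(4)·0.3405^3·0.9402^3 = +0.341019
  k=2: (−1)^3·41.5692/(12)·0.3405^1·0.9402^5 = -0.866784
d^3_{0,-1}(2.4467) = -0.014907 +0.341019 -0.866784 = -0.540672

d=-0.5407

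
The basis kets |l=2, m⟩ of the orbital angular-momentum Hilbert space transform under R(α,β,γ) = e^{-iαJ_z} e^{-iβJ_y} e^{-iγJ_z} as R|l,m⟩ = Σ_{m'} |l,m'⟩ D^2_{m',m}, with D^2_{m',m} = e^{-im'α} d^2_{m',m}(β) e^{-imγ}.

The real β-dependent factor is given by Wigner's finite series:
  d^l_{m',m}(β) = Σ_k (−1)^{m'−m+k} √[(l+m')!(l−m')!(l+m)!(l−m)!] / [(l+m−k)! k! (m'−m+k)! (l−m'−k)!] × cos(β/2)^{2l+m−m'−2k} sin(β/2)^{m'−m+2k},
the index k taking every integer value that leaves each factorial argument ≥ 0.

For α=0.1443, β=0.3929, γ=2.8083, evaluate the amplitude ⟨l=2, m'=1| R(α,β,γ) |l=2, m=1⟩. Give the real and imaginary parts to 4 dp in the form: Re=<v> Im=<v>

D^2_{1,1}(0.1443,0.3929,2.8083) = e^{-i·1·0.1443}·d^2_{1,1}(0.3929)·e^{-i·1·2.8083}. Compute d first:
With c≡cos(β/2)=0.980766 and s≡sin(β/2)=0.195189, N=[6·1·6·1]^{1/2}=6.000000
Admissible k: 0..1 (factorial args all ≥0)
  k=0: (−1)^0·6.0000/(6)·0.9808^4·0.1952^0 = +0.925254
  k=1: (−1)^1·6.0000/(2)·0.9808^2·0.1952^2 = -0.109942
d^2_{1,1}(0.3929) = +0.925254 -0.109942 = +0.815313
Phases: e^{-i·(1)·0.1443}=+0.989607-0.143800i, e^{-i·(1)·2.8083}=-0.944970-0.327156i ⇒ D=-0.800795-0.153172i

Re=-0.8008 Im=-0.1532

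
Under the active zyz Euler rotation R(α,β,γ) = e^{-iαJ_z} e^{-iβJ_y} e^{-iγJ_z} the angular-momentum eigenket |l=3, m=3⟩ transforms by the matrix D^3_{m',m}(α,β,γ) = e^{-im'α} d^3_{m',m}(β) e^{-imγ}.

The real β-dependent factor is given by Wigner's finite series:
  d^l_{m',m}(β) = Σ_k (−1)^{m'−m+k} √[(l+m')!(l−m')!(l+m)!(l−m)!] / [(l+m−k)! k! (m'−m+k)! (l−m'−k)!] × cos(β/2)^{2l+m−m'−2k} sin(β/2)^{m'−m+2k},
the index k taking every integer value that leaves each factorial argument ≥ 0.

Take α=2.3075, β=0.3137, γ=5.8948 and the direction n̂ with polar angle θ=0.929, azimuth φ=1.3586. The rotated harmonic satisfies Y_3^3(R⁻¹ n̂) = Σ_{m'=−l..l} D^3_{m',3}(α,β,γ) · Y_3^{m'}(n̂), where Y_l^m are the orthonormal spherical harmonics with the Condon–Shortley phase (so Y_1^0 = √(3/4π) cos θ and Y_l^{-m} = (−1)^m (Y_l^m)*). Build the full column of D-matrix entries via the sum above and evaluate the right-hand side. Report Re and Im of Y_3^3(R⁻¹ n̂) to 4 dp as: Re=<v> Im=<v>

Need the full column D^3_{m',3} for m'=−3..3 at α=2.3075, β=0.3137, γ=5.8948.
cos(β/2)=0.987724, sin(β/2)=0.156208
d^3_{-3,3}: single k=6 term ⇒ +0.000015;  D = -0.000003+0.000014i
d^3_{-2,3}: single k=5 term ⇒ +0.000225;  D = +0.000197-0.000108i
d^3_{-1,3}: single k=4 term ⇒ +0.002250;  D = -0.002128-0.000731i
d^3_{0,3}: single k=3 term ⇒ +0.016426;  D = +0.006482+0.015093i
d^3_{1,3}: single k=2 term ⇒ +0.089948;  D = +0.037370-0.081818i
d^3_{2,3}: single k=1 term ⇒ +0.359713;  D = -0.342758+0.109134i
d^3_{3,3}: single k=0 term ⇒ +0.928569;  D = +0.803121+0.466087i
Y_3^{m'}(θ=0.929,φ=1.3586) and Σ D·Y over m':
  (-0.0000+0.0000i)·(-0.1275+0.1724i)  (+0.0002-0.0001i)·(-0.3577-0.1616i)  (-0.0021-0.0007i)·(+0.0432-0.2004i)  (+0.0065+0.0151i)·(-0.2699+0.0000i)  (+0.0374-0.0818i)·(-0.0432-0.2004i)  (-0.3428+0.1091i)·(-0.3577+0.1616i)  (+0.8031+0.4661i)·(+0.1275+0.1724i)
Y_3^3(R⁻¹ n̂) = +0.106894+0.095826i

Re=0.1069 Im=0.0958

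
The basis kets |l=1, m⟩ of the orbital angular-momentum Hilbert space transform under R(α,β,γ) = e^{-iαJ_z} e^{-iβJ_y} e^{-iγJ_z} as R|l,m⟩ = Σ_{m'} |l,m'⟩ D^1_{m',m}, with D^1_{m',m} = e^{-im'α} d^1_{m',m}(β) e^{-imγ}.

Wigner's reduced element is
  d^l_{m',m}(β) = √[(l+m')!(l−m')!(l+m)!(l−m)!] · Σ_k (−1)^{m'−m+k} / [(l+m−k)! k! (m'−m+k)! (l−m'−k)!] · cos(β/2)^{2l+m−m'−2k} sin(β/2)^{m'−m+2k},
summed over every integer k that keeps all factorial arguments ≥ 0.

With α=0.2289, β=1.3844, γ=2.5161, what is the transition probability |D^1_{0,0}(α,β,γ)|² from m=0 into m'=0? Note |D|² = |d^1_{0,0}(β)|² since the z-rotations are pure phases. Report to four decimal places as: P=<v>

First d^1_{0,0}(β=1.3844), then the phase factors e^{-i(0)α} and e^{-i(0)γ}:
Half-angle: c=0.769844, s=0.638232. N=√(1·1·1·1)=1.000000
k∈{0,1} keeps every argument non-negative
  k=0: (−1)^0·1.0000/(1)·0.7698^2·0.6382^0 = +0.592659
  k=1: (−1)^1·1.0000/(1)·0.7698^0·0.6382^2 = -0.407341
d^1_{0,0}(1.3844) = +0.592659 -0.407341 = +0.185319
|D^1_{0,0}|² = |d^1_{0,0}(β)|² = (+0.185319)² = 0.034343 (the z-rotation phases have unit modulus)

P=0.0343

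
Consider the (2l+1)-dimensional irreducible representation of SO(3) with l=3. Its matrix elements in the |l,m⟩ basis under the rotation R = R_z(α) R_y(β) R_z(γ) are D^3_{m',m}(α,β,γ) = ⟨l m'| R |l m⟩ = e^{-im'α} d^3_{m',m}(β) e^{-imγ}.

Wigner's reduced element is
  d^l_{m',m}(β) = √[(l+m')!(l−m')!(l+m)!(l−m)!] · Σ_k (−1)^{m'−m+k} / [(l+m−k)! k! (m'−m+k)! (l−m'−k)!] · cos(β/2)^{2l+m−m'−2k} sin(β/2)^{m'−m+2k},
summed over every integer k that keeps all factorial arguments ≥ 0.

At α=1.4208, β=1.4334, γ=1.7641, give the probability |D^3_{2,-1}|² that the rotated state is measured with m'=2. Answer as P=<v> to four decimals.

First d^3_{2,-1}(β=1.4334), then the phase factors e^{-i(2)α} and e^{-i(-1)γ}:
With c≡cos(β/2)=0.753978 and s≡sin(β/2)=0.656900, N=[120·1·2·24]^{1/2}=75.894664
k: max(0,(-1)−(2))=0 … min(3+(-1),3−(2))=1
  k=0: (−1)^3·75.8947/(12)·0.7540^3·0.6569^3 = -0.768428
  k=1: (−1)^4·75.8947/(24)·0.7540^1·0.6569^5 = +0.291645
d^3_{2,-1}(1.4334) = -0.768428 +0.291645 = -0.476783
|D^3_{2,-1}|² = |d^3_{2,-1}(β)|² = (-0.476783)² = 0.227322 (the z-rotation phases have unit modulus)

P=0.2273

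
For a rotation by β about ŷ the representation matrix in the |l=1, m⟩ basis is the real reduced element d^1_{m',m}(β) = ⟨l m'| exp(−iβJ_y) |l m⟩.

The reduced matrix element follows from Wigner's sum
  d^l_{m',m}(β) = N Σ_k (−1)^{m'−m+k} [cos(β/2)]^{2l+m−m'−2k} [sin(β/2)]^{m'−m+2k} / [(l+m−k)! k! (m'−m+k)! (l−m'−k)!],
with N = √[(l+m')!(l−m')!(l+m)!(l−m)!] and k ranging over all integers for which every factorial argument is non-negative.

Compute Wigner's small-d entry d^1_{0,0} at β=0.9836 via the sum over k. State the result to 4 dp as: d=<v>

d^1_{0,0}(β=0.9836) via Wigner's sum:
Half-angle: c=0.881484, s=0.472213. N=√(1·1·1·1)=1.000000
k∈{0,1} keeps every argument non-negative
  k=0: (−1)^0·1.0000/(1)·0.8815^2·0.4722^0 = +0.777015
  k=1: (−1)^1·1.0000/(1)·0.8815^0·0.4722^2 = -0.222985
d^1_{0,0}(0.9836) = +0.777015 -0.222985 = +0.554029

d=0.5540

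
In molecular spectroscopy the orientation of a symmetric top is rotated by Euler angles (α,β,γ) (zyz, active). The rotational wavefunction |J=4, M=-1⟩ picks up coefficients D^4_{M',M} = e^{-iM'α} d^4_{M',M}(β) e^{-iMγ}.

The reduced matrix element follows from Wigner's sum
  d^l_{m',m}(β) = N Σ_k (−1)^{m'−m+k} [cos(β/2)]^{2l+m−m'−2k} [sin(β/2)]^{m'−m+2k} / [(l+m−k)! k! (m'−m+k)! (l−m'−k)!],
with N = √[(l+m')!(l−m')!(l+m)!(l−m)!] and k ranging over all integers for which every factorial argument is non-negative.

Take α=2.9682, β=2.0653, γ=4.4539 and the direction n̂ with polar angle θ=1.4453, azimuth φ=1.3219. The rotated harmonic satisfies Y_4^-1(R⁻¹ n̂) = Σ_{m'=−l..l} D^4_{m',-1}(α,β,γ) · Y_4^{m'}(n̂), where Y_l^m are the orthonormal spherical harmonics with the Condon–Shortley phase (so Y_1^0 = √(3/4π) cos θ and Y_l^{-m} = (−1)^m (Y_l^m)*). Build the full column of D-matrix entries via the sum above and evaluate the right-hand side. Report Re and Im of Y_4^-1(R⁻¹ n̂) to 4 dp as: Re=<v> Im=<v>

Re=0.1671 Im=-0.0310

Need the full column D^4_{m',-1} for m'=−4..4 at α=2.9682, β=2.0653, γ=4.4539.
cos(β/2)=0.512545, sin(β/2)=0.858660
d^4_{-4,-1}: single k=3 term ⇒ +0.167579;  D = -0.136512-0.097197i
d^4_{-3,-1}: k∈[2..3] ⇒ +0.106098 -0.496287 = -0.390190;  D = -0.274042-0.277757i
d^4_{-2,-1}: k∈[1..3] ⇒ +0.033852 -0.475041 +0.888829 = +0.447640;  D = -0.254702-0.368115i
d^4_{-1,-1}: k∈[0..3] ⇒ +0.004763 -0.200506 +1.125474 -1.052913 = -0.123182;  D = -0.051562-0.111872i
d^4_{0,-1}: k∈[0..3] ⇒ -0.035683 +0.600885 -1.686435 +0.788854 = -0.332379;  D = +0.084963+0.321336i
d^4_{1,-1}: k∈[0..3] ⇒ +0.133671 -1.125474 +1.579369 -0.295509 = +0.292057;  D = +0.024823+0.291000i
d^4_{2,-1}: k∈[0..2] ⇒ -0.316694 +1.333244 -0.748373 = +0.268177;  D = +0.023648-0.267132i
d^4_{3,-1}: k∈[0..1] ⇒ +0.496287 -0.835724 = -0.339437;  D = +0.087816-0.327880i
d^4_{4,-1}: single k=0 term ⇒ -0.470324;  D = -0.198234+0.426507i
Y_4^{m'}(θ=1.4453,φ=1.3219) and Σ D·Y over m':
  (-0.1365-0.0972i)·(+0.2333+0.3598i)  (-0.2740-0.2778i)·(-0.1039+0.1123i)  (-0.2547-0.3681i)·(+0.2576+0.1400i)  (-0.0516-0.1119i)·(-0.0418+0.1646i)  (+0.0850+0.3213i)·(+0.2685+0.0000i)  (+0.0248+0.2910i)·(+0.0418+0.1646i)  (+0.0236-0.2671i)·(+0.2576-0.1400i)  (+0.0878-0.3279i)·(+0.1039+0.1123i)  (-0.1982+0.4265i)·(+0.2333-0.3598i)
Y_4^-1(R⁻¹ n̂) = +0.167098-0.030954i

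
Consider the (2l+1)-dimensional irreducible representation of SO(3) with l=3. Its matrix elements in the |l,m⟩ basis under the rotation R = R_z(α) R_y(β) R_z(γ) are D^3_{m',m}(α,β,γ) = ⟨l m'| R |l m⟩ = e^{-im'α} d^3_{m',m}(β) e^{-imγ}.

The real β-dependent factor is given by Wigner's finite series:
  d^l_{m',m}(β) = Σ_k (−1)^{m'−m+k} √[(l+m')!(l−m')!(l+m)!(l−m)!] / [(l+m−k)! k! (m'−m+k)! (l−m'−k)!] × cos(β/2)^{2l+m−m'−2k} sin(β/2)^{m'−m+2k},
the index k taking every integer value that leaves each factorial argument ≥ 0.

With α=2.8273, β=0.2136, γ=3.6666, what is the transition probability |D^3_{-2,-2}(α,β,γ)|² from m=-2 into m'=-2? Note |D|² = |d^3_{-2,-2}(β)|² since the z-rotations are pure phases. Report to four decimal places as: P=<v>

First d^3_{-2,-2}(β=0.2136), then the phase factors e^{-i(-2)α} and e^{-i(-2)γ}:
Half-angle: c=0.994302, s=0.106597. N=√(1·120·1·120)=120.000000
Admissible k: 0..1 (factorial args all ≥0)
  k=0: (−1)^0·120.0000/(120)·0.9943^6·0.1066^0 = +0.966297
  k=1: (−1)^1·120.0000/(24)·0.9943^4·0.1066^2 = -0.055531
d^3_{-2,-2}(0.2136) = +0.966297 -0.055531 = +0.910766
|D^3_{-2,-2}|² = |d^3_{-2,-2}(β)|² = (+0.910766)² = 0.829495 (the z-rotation phases have unit modulus)

P=0.8295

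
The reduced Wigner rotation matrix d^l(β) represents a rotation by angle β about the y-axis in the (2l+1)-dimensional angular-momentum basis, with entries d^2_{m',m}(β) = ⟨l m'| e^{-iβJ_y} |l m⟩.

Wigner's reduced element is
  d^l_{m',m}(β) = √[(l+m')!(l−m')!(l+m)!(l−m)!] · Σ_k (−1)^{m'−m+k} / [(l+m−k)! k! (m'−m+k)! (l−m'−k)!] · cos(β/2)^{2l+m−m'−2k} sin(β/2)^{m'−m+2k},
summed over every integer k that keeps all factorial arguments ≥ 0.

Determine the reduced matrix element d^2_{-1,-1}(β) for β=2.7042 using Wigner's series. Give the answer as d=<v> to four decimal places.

d=-0.1323

d^2_{-1,-1}(β=2.7042) via Wigner's sum:
With c≡cos(β/2)=0.216957 and s≡sin(β/2)=0.976181, N=[1·6·1·6]^{1/2}=6.000000
Admissible k: 0..1 (factorial args all ≥0)
  k=0: (−1)^0·6.0000/(6)·0.2170^4·0.9762^0 = +0.002216
  k=1: (−1)^1·6.0000/(2)·0.2170^2·0.9762^2 = -0.134564
d^2_{-1,-1}(2.7042) = +0.002216 -0.134564 = -0.132349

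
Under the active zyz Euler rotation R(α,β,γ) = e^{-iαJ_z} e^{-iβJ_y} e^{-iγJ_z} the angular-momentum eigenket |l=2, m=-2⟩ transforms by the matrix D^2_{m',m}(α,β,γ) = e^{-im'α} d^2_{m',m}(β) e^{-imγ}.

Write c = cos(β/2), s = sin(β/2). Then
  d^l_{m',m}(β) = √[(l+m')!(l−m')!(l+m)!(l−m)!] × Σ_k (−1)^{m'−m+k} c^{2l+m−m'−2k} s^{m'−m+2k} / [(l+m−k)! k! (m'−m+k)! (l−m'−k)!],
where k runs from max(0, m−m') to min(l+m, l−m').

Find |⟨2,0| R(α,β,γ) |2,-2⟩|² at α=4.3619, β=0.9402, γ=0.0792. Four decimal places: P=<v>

D^2_{0,-2}(4.3619,0.9402,0.0792) = e^{-i·0·4.3619}·d^2_{0,-2}(0.9402)·e^{-i·-2·0.0792}. Compute d first:
Half-angle: c=0.891523, s=0.452975. N=√(2·2·1·24)=9.797959
The bounds max(0,m−m')=0 and min(l+m,l−m')=0 give 1 term
  k=0: (−1)^2·9.7980/(4)·0.8915^2·0.4530^2 = +0.399475
d^2_{0,-2}(0.9402) = +0.399475
|D^2_{0,-2}|² = |d^2_{0,-2}(β)|² = (+0.399475)² = 0.159581 (the z-rotation phases have unit modulus)

P=0.1596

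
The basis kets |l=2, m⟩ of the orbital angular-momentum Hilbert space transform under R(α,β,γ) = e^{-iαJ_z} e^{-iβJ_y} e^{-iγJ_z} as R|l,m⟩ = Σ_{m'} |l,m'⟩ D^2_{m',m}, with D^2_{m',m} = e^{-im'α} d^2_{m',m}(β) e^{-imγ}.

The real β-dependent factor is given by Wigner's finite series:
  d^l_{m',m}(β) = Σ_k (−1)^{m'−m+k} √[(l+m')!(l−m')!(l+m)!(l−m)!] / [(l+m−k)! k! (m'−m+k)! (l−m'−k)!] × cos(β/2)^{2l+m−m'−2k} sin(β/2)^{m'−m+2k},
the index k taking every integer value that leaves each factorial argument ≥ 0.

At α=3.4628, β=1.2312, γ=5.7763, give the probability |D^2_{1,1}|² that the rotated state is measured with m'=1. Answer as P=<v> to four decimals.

P=0.0495

Split into d^2_{1,1}(β=1.2312) × two z-phases.
c=cos(1.2312/2)=0.816427, s=sin(1.2312/2)=0.577448; N=√[6·1·6·1]=6.000000
k∈{0,1} keeps every argument non-negative
  k=0: (−1)^0·6.0000/(6)·0.8164^4·0.5774^0 = +0.444293
  k=1: (−1)^1·6.0000/(2)·0.8164^2·0.5774^2 = -0.666780
d^2_{1,1}(1.2312) = +0.444293 -0.666780 = -0.222487
|D^2_{1,1}|² = |d^2_{1,1}(β)|² = (-0.222487)² = 0.049500 (the z-rotation phases have unit modulus)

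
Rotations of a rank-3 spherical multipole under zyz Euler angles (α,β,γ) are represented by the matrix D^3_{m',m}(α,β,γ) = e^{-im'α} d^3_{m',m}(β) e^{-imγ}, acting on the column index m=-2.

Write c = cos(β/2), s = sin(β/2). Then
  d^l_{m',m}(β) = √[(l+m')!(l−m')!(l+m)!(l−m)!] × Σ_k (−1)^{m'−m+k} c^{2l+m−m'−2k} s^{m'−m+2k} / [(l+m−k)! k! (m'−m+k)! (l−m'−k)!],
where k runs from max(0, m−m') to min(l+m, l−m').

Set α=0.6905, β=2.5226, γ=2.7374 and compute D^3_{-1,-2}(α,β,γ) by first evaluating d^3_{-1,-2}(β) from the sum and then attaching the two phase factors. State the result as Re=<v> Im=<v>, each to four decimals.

D^3_{-1,-2}(0.6905,2.5226,2.7374) = e^{-i·-1·0.6905}·d^3_{-1,-2}(2.5226)·e^{-i·-2·2.7374}. Compute d first:
With c≡cos(β/2)=0.304579 and s≡sin(β/2)=0.952487, N=[2·24·1·120]^{1/2}=75.894664
The bounds max(0,m−m')=0 and min(l+m,l−m')=1 give 2 terms
  k=0: (−1)^1·75.8947/(24)·0.3046^5·0.9525^1 = -0.007895
  k=1: (−1)^2·75.8947/(12)·0.3046^3·0.9525^3 = +0.154421
d^3_{-1,-2}(2.5226) = -0.007895 +0.154421 = +0.146526
Attach z-rotation phases: D = e^{-i(-1)(0.6905)}·(+0.146526)·e^{-i(-2)(2.7374)} = +0.145509-0.017233i

Re=0.1455 Im=-0.0172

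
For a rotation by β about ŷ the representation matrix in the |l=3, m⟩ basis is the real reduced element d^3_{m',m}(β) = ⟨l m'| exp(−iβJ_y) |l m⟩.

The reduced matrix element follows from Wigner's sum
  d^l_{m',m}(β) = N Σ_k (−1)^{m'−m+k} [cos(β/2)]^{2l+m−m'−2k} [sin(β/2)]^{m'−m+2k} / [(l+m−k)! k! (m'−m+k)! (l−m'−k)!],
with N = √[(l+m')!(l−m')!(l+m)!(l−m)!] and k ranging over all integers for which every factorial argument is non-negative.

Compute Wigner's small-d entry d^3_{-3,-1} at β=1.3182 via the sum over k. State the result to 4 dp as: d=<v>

d=0.5673

d^3_{-3,-1}(β=1.3182) via Wigner's sum:
c=cos(1.3182/2)=0.790544, s=sin(1.3182/2)=0.612406; N=√[1·720·2·24]=185.903201
k: max(0,(-1)−(-3))=2 … min(3+(-1),3−(-3))=2
  k=2: (−1)^0·185.9032/(48)·0.7905^4·0.6124^2 = +0.567319
d^3_{-3,-1}(1.3182) = +0.567319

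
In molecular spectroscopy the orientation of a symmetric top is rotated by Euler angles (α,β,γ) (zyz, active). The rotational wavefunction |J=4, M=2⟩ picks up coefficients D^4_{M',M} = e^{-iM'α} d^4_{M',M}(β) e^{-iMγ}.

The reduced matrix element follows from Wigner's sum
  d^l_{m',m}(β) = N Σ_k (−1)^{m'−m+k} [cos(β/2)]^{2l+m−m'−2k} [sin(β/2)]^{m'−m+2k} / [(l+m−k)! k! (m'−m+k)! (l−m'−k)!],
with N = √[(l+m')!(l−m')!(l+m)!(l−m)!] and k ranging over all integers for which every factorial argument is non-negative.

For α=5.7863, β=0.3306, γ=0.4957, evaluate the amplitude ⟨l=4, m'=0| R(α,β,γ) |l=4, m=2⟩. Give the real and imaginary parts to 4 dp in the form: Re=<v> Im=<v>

Re=0.1200 Im=-0.1834

Split into d^4_{0,2}(β=0.3306) × two z-phases.
c=cos(0.3306/2)=0.986369, s=sin(0.3306/2)=0.164548; N=√[24·24·720·2]=910.735966
The bounds max(0,m−m')=2 and min(l+m,l−m')=4 give 3 terms
  k=2: (−1)^0·910.7360/(96)·0.9864^6·0.1645^2 = +0.236562
  k=3: (−1)^1·910.7360/(36)·0.9864^4·0.1645^4 = -0.017556
  k=4: (−1)^2·910.7360/(96)·0.9864^2·0.1645^6 = +0.000183
d^4_{0,2}(0.3306) = +0.236562 -0.017556 +0.000183 = +0.219189
Attach z-rotation phases: D = e^{-i(0)(5.7863)}·(+0.219189)·e^{-i(2)(0.4957)} = +0.120010-0.183416i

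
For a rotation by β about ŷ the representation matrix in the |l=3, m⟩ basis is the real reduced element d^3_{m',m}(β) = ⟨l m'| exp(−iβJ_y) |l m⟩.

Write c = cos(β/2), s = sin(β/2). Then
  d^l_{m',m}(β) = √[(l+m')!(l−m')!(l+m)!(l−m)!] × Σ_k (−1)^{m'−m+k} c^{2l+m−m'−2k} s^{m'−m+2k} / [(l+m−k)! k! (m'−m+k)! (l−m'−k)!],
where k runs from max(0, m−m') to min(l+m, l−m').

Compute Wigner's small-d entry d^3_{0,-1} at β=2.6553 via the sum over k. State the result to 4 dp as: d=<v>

d^3_{0,-1}(β=2.6553) via Wigner's sum:
Half-angle: c=0.240758, s=0.970585. N=√(6·6·2·24)=41.569219
k: max(0,(-1)−(0))=0 … min(3+(-1),3−(0))=2
  k=0: (−1)^1·41.5692/(12)·0.2408^5·0.9706^1 = -0.002720
  k=1: (−1)^2·41.5692/(4)·0.2408^3·0.9706^3 = +0.132603
  k=2: (−1)^3·41.5692/(12)·0.2408^1·0.9706^5 = -0.718355
d^3_{0,-1}(2.6553) = -0.002720 +0.132603 -0.718355 = -0.588472

d=-0.5885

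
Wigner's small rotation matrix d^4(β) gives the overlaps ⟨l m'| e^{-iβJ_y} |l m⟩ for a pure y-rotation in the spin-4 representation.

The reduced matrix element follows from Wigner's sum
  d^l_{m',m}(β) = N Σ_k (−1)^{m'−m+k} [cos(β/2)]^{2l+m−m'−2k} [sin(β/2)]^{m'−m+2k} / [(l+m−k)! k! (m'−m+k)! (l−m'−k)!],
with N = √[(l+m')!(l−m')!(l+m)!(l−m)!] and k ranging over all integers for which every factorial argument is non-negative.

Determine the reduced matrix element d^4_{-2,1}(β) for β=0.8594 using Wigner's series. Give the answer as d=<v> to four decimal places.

d=0.4433

d^4_{-2,1}(β=0.8594) via Wigner's sum:
With c≡cos(β/2)=0.909091 and s≡sin(β/2)=0.416598, N=[2·720·120·6]^{1/2}=1018.233765
Admissible k: 3..5 (factorial args all ≥0)
  k=3: (−1)^0·1018.2338/(72)·0.9091^5·0.4166^3 = +0.634897
  k=4: (−1)^1·1018.2338/(48)·0.9091^3·0.4166^5 = -0.199993
  k=5: (−1)^2·1018.2338/(240)·0.9091^1·0.4166^7 = +0.008400
d^4_{-2,1}(0.8594) = +0.634897 -0.199993 +0.008400 = +0.443304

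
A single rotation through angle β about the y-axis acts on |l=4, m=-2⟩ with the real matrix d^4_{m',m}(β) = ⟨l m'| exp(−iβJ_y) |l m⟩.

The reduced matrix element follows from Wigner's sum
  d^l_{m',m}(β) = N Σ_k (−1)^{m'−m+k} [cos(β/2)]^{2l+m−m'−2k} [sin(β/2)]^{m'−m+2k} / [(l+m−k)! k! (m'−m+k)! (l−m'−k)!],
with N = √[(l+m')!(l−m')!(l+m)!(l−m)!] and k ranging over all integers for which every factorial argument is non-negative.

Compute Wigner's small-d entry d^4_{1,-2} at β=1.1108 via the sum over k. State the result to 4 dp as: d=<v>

d^4_{1,-2}(β=1.1108) via Wigner's sum:
c=cos(1.1108/2)=0.849690, s=sin(1.1108/2)=0.527283; N=√[120·6·2·720]=1018.233765
k: max(0,(-2)−(1))=0 … min(4+(-2),4−(1))=2
  k=0: (−1)^3·1018.2338/(72)·0.8497^5·0.5273^3 = -0.918223
  k=1: (−1)^4·1018.2338/(48)·0.8497^3·0.5273^5 = +0.530404
  k=2: (−1)^5·1018.2338/(240)·0.8497^1·0.5273^7 = -0.040851
d^4_{1,-2}(1.1108) = -0.918223 +0.530404 -0.040851 = -0.428670

d=-0.4287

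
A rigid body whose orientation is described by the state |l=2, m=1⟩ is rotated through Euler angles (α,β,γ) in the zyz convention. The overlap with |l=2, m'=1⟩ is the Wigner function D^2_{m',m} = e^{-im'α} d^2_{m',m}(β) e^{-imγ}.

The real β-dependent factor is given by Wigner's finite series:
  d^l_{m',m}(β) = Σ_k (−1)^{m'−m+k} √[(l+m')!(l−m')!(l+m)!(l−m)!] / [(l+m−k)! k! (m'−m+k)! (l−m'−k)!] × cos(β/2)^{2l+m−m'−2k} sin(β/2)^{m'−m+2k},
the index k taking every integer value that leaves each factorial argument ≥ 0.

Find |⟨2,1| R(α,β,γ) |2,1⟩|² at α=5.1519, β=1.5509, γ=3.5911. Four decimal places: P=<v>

First d^2_{1,1}(β=1.5509), then the phase factors e^{-i(1)α} and e^{-i(1)γ}:
Half-angle: c=0.714106, s=0.700037. N=√(6·1·6·1)=6.000000
The bounds max(0,m−m')=0 and min(l+m,l−m')=1 give 2 terms
  k=0: (−1)^0·6.0000/(6)·0.7141^4·0.7000^0 = +0.260046
  k=1: (−1)^1·6.0000/(2)·0.7141^2·0.7000^2 = -0.749703
d^2_{1,1}(1.5509) = +0.260046 -0.749703 = -0.489657
|D^2_{1,1}|² = |d^2_{1,1}(β)|² = (-0.489657)² = 0.239764 (the z-rotation phases have unit modulus)

P=0.2398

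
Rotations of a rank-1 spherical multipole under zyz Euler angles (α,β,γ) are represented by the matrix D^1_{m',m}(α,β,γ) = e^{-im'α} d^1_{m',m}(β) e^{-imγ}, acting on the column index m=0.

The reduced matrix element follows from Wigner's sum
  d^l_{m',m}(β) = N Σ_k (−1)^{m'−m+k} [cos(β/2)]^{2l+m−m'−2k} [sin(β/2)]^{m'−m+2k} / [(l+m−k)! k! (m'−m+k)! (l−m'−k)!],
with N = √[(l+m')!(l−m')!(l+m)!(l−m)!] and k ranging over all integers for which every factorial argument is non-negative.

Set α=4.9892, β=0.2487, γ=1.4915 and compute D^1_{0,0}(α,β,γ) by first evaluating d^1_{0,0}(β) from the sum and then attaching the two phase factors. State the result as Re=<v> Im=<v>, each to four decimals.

Split into d^1_{0,0}(β=0.2487) × two z-phases.
With c≡cos(β/2)=0.992278 and s≡sin(β/2)=0.124030, N=[1·1·1·1]^{1/2}=1.000000
k: max(0,(0)−(0))=0 … min(1+(0),1−(0))=1
  k=0: (−1)^0·1.0000/(1)·0.9923^2·0.1240^0 = +0.984617
  k=1: (−1)^1·1.0000/(1)·0.9923^0·0.1240^2 = -0.015383
d^1_{0,0}(0.2487) = +0.984617 -0.015383 = +0.969233
Attach z-rotation phases: D = e^{-i(0)(4.9892)}·(+0.969233)·e^{-i(0)(1.4915)} = +0.969233+0.000000i

Re=0.9692 Im=0.0000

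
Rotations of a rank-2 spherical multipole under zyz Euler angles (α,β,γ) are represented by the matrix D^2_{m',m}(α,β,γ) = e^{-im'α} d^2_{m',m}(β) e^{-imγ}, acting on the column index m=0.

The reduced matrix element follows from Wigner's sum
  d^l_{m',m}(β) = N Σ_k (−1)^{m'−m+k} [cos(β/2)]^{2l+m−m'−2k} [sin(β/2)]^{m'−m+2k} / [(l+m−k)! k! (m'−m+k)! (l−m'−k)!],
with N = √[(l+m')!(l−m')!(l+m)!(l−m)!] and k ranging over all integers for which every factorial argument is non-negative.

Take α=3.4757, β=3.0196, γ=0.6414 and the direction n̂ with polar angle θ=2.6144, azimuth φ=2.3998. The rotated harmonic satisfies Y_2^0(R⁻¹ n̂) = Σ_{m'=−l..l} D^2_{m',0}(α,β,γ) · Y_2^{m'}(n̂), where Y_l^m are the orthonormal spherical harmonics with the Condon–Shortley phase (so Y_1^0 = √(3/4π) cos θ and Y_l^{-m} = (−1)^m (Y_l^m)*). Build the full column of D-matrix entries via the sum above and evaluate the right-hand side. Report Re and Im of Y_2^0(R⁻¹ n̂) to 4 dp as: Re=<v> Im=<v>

Re=0.4288 Im=0.0000

Need the full column D^2_{m',0} for m'=−2..2 at α=3.4757, β=3.0196, γ=0.6414.
cos(β/2)=0.060959, sin(β/2)=0.998140
d^2_{-2,0}: single k=2 term ⇒ +0.009068;  D = +0.007118+0.005619i
d^2_{-1,0}: k∈[1..2] ⇒ +0.000554 -0.148486 = -0.147932;  D = +0.139752+0.048511i
d^2_{0,0}: k∈[0..2] ⇒ +0.000014 -0.014809 +0.992582 = +0.977787;  D = +0.977787+0.000000i
d^2_{1,0}: k∈[0..1] ⇒ -0.000554 +0.148486 = +0.147932;  D = -0.139752+0.048511i
d^2_{2,0}: single k=0 term ⇒ +0.009068;  D = +0.007118-0.005619i
Y_2^{m'}(θ=2.6144,φ=2.3998) and Σ D·Y over m':
  (+0.0071+0.0056i)·(+0.0085+0.0974i)  (+0.1398+0.0485i)·(+0.2476+0.2269i)  (+0.9778+0.0000i)·(+0.3913+0.0000i)  (-0.1398+0.0485i)·(-0.2476+0.2269i)  (+0.0071-0.0056i)·(+0.0085-0.0974i)
Y_2^0(R⁻¹ n̂) = +0.428824+0.000000i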